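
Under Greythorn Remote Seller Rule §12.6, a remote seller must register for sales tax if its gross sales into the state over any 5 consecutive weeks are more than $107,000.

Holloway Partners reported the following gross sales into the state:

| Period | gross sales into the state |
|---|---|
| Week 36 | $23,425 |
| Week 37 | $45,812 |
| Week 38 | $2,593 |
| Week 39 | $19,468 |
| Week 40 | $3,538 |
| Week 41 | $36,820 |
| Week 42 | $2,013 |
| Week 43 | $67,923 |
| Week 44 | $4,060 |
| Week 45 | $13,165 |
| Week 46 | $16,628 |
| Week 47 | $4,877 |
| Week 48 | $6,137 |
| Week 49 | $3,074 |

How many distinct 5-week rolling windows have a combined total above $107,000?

Week 36–Week 40: $23,425 + $45,812 + $2,593 + $19,468 + $3,538 = $94,836 (under)
Week 37–Week 41: $45,812 + $2,593 + $19,468 + $3,538 + $36,820 = $108,231 (over)
Week 38–Week 42: $2,593 + $19,468 + $3,538 + $36,820 + $2,013 = $64,432 (under)
Week 39–Week 43: $19,468 + $3,538 + $36,820 + $2,013 + $67,923 = $129,762 (over)
Week 40–Week 44: $3,538 + $36,820 + $2,013 + $67,923 + $4,060 = $114,354 (over)
Week 41–Week 45: $36,820 + $2,013 + $67,923 + $4,060 + $13,165 = $123,981 (over)
Week 42–Week 46: $2,013 + $67,923 + $4,060 + $13,165 + $16,628 = $103,789 (under)
Week 43–Week 47: $67,923 + $4,060 + $13,165 + $16,628 + $4,877 = $106,653 (under)
Week 44–Week 48: $4,060 + $13,165 + $16,628 + $4,877 + $6,137 = $44,867 (under)
Week 45–Week 49: $13,165 + $16,628 + $4,877 + $6,137 + $3,074 = $43,881 (under)
4 windows exceed the threshold.

4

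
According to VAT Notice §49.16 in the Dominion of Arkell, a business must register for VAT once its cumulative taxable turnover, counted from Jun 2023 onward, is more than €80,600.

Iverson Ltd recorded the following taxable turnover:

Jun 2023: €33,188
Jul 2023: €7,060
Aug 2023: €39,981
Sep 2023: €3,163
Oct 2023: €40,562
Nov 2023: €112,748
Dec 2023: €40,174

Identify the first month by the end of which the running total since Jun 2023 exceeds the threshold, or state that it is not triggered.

Sep 2023

Through Jun 2023: €33,188
Through Jul 2023: €40,248
Through Aug 2023: €80,229
Through Sep 2023: €83,392 ← exceeds threshold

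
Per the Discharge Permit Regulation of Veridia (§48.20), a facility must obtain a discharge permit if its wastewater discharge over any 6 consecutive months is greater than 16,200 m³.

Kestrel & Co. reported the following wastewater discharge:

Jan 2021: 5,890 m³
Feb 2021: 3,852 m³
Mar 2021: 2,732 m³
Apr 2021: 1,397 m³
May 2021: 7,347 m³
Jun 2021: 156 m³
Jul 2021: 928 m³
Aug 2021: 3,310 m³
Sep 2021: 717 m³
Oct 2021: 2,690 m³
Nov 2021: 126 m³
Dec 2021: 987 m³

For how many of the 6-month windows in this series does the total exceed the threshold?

2

Jan 2021–Jun 2021: 5,890 m³ + 3,852 m³ + 2,732 m³ + 1,397 m³ + 7,347 m³ + 156 m³ = 21,374 m³ (over)
Feb 2021–Jul 2021: 3,852 m³ + 2,732 m³ + 1,397 m³ + 7,347 m³ + 156 m³ + 928 m³ = 16,412 m³ (over)
Mar 2021–Aug 2021: 2,732 m³ + 1,397 m³ + 7,347 m³ + 156 m³ + 928 m³ + 3,310 m³ = 15,870 m³ (under)
Apr 2021–Sep 2021: 1,397 m³ + 7,347 m³ + 156 m³ + 928 m³ + 3,310 m³ + 717 m³ = 13,855 m³ (under)
May 2021–Oct 2021: 7,347 m³ + 156 m³ + 928 m³ + 3,310 m³ + 717 m³ + 2,690 m³ = 15,148 m³ (under)
Jun 2021–Nov 2021: 156 m³ + 928 m³ + 3,310 m³ + 717 m³ + 2,690 m³ + 126 m³ = 7,927 m³ (under)
Jul 2021–Dec 2021: 928 m³ + 3,310 m³ + 717 m³ + 2,690 m³ + 126 m³ + 987 m³ = 8,758 m³ (under)
2 windows exceed the threshold.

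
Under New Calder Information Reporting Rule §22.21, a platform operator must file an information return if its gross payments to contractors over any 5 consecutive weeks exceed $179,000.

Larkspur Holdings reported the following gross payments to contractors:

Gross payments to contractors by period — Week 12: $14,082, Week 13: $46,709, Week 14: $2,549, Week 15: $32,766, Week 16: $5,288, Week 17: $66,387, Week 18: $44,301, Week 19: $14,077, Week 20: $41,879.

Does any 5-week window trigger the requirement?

No

Week 12–Week 16: $14,082 + $46,709 + $2,549 + $32,766 + $5,288 = $101,394 (under)
Week 13–Week 17: $46,709 + $2,549 + $32,766 + $5,288 + $66,387 = $153,699 (under)
Week 14–Week 18: $2,549 + $32,766 + $5,288 + $66,387 + $44,301 = $151,291 (under)
Week 15–Week 19: $32,766 + $5,288 + $66,387 + $44,301 + $14,077 = $162,819 (under)
Week 16–Week 20: $5,288 + $66,387 + $44,301 + $14,077 + $41,879 = $171,932 (under)
No window exceeds $179,000.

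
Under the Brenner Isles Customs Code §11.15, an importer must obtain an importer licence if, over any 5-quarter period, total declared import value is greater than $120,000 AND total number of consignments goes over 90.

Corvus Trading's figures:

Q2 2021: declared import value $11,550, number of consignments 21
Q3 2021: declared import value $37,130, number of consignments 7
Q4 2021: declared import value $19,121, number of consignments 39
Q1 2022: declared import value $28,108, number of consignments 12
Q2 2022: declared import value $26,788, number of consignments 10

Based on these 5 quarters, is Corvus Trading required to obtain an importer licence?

No

Total declared import value: $11,550 + $37,130 + $19,121 + $28,108 + $26,788 = $122,697 (> $120,000).
Total number of consignments: 21 + 7 + 39 + 12 + 10 = 89 (≤ 90).
The test is 'and': the rule requires both, and at least one is not exceeded.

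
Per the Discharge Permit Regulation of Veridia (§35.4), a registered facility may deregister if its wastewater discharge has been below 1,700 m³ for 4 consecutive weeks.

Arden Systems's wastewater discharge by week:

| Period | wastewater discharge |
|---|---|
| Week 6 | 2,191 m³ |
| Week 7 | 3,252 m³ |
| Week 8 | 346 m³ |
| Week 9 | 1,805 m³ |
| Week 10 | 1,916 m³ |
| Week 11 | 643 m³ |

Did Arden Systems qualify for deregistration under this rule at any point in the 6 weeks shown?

Weeks below 1,700 m³: Week 8, Week 11.
Longest run of consecutive weeks below the threshold: 1.
1 < 4, so Arden Systems never became eligible.

No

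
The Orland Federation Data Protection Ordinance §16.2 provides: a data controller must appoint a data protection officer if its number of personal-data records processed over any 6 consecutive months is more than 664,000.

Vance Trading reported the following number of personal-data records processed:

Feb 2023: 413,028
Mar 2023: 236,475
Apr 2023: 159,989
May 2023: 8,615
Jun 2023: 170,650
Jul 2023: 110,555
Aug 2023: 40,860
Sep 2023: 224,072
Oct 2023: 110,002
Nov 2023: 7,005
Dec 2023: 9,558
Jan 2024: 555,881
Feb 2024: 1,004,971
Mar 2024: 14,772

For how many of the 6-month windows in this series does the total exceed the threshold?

Feb 2023–Jul 2023: 413,028 + 236,475 + 159,989 + 8,615 + 170,650 + 110,555 = 1,099,312 (over)
Mar 2023–Aug 2023: 236,475 + 159,989 + 8,615 + 170,650 + 110,555 + 40,860 = 727,144 (over)
Apr 2023–Sep 2023: 159,989 + 8,615 + 170,650 + 110,555 + 40,860 + 224,072 = 714,741 (over)
May 2023–Oct 2023: 8,615 + 170,650 + 110,555 + 40,860 + 224,072 + 110,002 = 664,754 (over)
Jun 2023–Nov 2023: 170,650 + 110,555 + 40,860 + 224,072 + 110,002 + 7,005 = 663,144 (under)
Jul 2023–Dec 2023: 110,555 + 40,860 + 224,072 + 110,002 + 7,005 + 9,558 = 502,052 (under)
Aug 2023–Jan 2024: 40,860 + 224,072 + 110,002 + 7,005 + 9,558 + 555,881 = 947,378 (over)
Sep 2023–Feb 2024: 224,072 + 110,002 + 7,005 + 9,558 + 555,881 + 1,004,971 = 1,911,489 (over)
Oct 2023–Mar 2024: 110,002 + 7,005 + 9,558 + 555,881 + 1,004,971 + 14,772 = 1,702,189 (over)
7 windows exceed the threshold.

7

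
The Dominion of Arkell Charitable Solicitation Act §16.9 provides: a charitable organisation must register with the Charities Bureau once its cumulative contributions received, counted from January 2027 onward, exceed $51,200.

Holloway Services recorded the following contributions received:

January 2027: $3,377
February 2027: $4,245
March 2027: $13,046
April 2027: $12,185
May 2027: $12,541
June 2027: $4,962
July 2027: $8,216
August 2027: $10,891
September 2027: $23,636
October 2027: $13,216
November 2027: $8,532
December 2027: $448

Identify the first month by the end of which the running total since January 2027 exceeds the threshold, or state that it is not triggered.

July 2027

Through January 2027: $3,377
Through February 2027: $7,622
Through March 2027: $20,668
Through April 2027: $32,853
Through May 2027: $45,394
Through June 2027: $50,356
Through July 2027: $58,572 ← exceeds threshold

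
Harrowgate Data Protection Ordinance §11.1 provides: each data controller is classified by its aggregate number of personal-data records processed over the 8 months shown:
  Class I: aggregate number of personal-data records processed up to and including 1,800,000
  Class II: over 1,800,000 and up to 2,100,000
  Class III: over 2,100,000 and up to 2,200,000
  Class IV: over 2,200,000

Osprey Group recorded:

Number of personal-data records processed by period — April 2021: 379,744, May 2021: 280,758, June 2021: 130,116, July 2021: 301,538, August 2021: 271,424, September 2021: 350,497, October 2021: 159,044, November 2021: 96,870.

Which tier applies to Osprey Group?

Aggregate number of personal-data records processed: 379,744 + 280,758 + 130,116 + 301,538 + 271,424 + 350,497 + 159,044 + 96,870 = 1,969,991.
1,800,000 < 1,969,991 ≤ 2,100,000, so Class II applies.

Class II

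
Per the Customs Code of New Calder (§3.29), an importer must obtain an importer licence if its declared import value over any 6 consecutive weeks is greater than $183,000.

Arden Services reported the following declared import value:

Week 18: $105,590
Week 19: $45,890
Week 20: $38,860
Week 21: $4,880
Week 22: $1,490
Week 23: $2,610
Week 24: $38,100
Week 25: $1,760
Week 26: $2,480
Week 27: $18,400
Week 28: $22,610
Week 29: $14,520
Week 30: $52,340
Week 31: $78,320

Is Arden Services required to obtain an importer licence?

Week 18–Week 23: $105,590 + $45,890 + $38,860 + $4,880 + $1,490 + $2,610 = $199,320 (over)
Week 19–Week 24: $45,890 + $38,860 + $4,880 + $1,490 + $2,610 + $38,100 = $131,830 (under)
Week 20–Week 25: $38,860 + $4,880 + $1,490 + $2,610 + $38,100 + $1,760 = $87,700 (under)
Week 21–Week 26: $4,880 + $1,490 + $2,610 + $38,100 + $1,760 + $2,480 = $51,320 (under)
Week 22–Week 27: $1,490 + $2,610 + $38,100 + $1,760 + $2,480 + $18,400 = $64,840 (under)
Week 23–Week 28: $2,610 + $38,100 + $1,760 + $2,480 + $18,400 + $22,610 = $85,960 (under)
Week 24–Week 29: $38,100 + $1,760 + $2,480 + $18,400 + $22,610 + $14,520 = $97,870 (under)
Week 25–Week 30: $1,760 + $2,480 + $18,400 + $22,610 + $14,520 + $52,340 = $112,110 (under)
Week 26–Week 31: $2,480 + $18,400 + $22,610 + $14,520 + $52,340 + $78,320 = $188,670 (over)
At least one window exceeds $183,000.

Yes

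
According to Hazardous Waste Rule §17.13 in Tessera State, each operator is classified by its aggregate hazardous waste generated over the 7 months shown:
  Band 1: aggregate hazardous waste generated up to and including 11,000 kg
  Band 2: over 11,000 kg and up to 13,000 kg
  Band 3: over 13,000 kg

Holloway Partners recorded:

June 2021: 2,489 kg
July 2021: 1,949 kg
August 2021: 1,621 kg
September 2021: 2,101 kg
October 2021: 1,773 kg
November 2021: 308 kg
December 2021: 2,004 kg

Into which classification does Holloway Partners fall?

Aggregate hazardous waste generated: 2,489 kg + 1,949 kg + 1,621 kg + 2,101 kg + 1,773 kg + 308 kg + 2,004 kg = 12,245 kg.
11,000 kg < 12,245 kg ≤ 13,000 kg, so Band 2 applies.

Band 2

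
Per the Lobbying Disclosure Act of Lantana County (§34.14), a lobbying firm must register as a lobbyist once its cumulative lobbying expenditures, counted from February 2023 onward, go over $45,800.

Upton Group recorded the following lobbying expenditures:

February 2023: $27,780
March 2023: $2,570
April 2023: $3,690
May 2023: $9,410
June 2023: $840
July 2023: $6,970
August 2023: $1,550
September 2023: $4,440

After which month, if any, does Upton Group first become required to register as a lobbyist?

Through February 2023: $27,780
Through March 2023: $30,350
Through April 2023: $34,040
Through May 2023: $43,450
Through June 2023: $44,290
Through July 2023: $51,260 ← exceeds threshold

July 2023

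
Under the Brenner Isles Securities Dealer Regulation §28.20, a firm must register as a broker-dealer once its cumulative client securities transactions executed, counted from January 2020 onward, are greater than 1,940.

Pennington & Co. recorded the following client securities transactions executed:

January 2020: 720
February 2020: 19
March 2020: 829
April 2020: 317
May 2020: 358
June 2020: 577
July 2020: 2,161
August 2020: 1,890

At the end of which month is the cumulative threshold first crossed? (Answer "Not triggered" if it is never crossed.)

May 2020

Through January 2020: 720
Through February 2020: 739
Through March 2020: 1,568
Through April 2020: 1,885
Through May 2020: 2,243 ← exceeds threshold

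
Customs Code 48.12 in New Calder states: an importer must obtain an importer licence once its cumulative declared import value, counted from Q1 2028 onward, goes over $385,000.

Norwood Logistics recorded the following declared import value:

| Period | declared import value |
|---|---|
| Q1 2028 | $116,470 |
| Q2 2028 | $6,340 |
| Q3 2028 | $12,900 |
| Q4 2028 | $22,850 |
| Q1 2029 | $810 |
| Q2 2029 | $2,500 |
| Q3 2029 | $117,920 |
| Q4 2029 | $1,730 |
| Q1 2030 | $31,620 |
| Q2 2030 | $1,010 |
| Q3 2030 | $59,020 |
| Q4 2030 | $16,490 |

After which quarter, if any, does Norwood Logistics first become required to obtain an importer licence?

Q4 2030

Through Q1 2028: $116,470
Through Q2 2028: $122,810
Through Q3 2028: $135,710
Through Q4 2028: $158,560
Through Q1 2029: $159,370
Through Q2 2029: $161,870
Through Q3 2029: $279,790
Through Q4 2029: $281,520
Through Q1 2030: $313,140
Through Q2 2030: $314,150
Through Q3 2030: $373,170
Through Q4 2030: $389,660 ← exceeds threshold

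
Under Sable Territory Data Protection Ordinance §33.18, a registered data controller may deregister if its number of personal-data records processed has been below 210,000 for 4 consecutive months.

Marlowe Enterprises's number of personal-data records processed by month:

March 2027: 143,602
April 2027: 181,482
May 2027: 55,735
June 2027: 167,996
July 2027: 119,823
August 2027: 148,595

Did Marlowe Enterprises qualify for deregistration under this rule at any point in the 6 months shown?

Months below 210,000: March 2027, April 2027, May 2027, June 2027, July 2027, August 2027.
Longest run of consecutive months below the threshold: 6.
6 ≥ 4, so Marlowe Enterprises became eligible.

Yes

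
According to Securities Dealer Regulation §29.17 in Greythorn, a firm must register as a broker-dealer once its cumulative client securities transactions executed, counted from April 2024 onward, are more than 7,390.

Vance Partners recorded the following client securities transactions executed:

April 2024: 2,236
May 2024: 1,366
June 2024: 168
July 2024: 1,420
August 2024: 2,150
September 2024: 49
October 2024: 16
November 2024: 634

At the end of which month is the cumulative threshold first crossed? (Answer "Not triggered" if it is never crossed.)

Through April 2024: 2,236
Through May 2024: 3,602
Through June 2024: 3,770
Through July 2024: 5,190
Through August 2024: 7,340
Through September 2024: 7,389
Through October 2024: 7,405 ← exceeds threshold

October 2024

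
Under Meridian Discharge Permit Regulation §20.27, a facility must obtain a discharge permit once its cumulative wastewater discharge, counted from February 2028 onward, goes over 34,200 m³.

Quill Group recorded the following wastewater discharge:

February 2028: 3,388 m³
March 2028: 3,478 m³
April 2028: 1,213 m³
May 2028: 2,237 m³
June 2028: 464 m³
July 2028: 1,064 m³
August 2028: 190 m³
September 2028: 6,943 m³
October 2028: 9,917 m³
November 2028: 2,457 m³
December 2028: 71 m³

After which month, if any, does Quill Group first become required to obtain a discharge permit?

Not triggered

Through February 2028: 3,388 m³
Through March 2028: 6,866 m³
Through April 2028: 8,079 m³
Through May 2028: 10,316 m³
Through June 2028: 10,780 m³
Through July 2028: 11,844 m³
Through August 2028: 12,034 m³
Through September 2028: 18,977 m³
Through October 2028: 28,894 m³
Through November 2028: 31,351 m³
Through December 2028: 31,422 m³
Final cumulative total 31,422 m³ ≤ 34,200 m³; the threshold is never exceeded.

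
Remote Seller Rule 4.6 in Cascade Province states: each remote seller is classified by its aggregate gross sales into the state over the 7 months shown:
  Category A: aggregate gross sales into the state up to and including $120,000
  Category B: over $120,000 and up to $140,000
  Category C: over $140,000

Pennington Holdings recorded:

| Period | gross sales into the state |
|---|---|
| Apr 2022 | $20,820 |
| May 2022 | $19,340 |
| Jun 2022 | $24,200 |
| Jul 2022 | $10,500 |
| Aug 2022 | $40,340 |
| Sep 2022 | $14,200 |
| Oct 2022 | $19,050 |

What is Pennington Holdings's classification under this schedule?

Category C

Aggregate gross sales into the state: $20,820 + $19,340 + $24,200 + $10,500 + $40,340 + $14,200 + $19,050 = $148,450.
$148,450 > $140,000, so Category C applies.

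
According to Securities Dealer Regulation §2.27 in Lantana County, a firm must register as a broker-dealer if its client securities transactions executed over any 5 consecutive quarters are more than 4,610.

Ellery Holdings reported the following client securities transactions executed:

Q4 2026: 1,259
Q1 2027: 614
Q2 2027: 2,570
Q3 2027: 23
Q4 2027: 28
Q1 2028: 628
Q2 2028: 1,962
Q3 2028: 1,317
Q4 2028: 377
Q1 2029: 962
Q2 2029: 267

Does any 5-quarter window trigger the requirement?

Yes

Q4 2026–Q4 2027: 1,259 + 614 + 2,570 + 23 + 28 = 4,494 (under)
Q1 2027–Q1 2028: 614 + 2,570 + 23 + 28 + 628 = 3,863 (under)
Q2 2027–Q2 2028: 2,570 + 23 + 28 + 628 + 1,962 = 5,211 (over)
Q3 2027–Q3 2028: 23 + 28 + 628 + 1,962 + 1,317 = 3,958 (under)
Q4 2027–Q4 2028: 28 + 628 + 1,962 + 1,317 + 377 = 4,312 (under)
Q1 2028–Q1 2029: 628 + 1,962 + 1,317 + 377 + 962 = 5,246 (over)
Q2 2028–Q2 2029: 1,962 + 1,317 + 377 + 962 + 267 = 4,885 (over)
At least one window exceeds 4,610.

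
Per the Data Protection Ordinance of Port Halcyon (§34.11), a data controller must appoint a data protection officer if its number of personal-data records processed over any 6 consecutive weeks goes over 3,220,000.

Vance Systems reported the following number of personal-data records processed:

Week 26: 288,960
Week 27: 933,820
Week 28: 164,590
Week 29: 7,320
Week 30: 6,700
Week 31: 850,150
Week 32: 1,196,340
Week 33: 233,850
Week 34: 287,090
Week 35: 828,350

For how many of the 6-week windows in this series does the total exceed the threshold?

1

Week 26–Week 31: 288,960 + 933,820 + 164,590 + 7,320 + 6,700 + 850,150 = 2,251,540 (under)
Week 27–Week 32: 933,820 + 164,590 + 7,320 + 6,700 + 850,150 + 1,196,340 = 3,158,920 (under)
Week 28–Week 33: 164,590 + 7,320 + 6,700 + 850,150 + 1,196,340 + 233,850 = 2,458,950 (under)
Week 29–Week 34: 7,320 + 6,700 + 850,150 + 1,196,340 + 233,850 + 287,090 = 2,581,450 (under)
Week 30–Week 35: 6,700 + 850,150 + 1,196,340 + 233,850 + 287,090 + 828,350 = 3,402,480 (over)
1 window exceeds the threshold.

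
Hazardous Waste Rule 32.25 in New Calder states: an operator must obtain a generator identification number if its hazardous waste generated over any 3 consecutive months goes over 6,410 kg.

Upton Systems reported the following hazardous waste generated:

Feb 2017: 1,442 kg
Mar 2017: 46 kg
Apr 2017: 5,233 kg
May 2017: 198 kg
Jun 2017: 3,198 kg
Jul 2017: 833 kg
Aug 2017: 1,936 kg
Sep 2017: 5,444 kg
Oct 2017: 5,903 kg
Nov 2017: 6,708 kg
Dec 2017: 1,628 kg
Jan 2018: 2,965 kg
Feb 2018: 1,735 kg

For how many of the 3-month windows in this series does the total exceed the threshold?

Feb 2017–Apr 2017: 1,442 kg + 46 kg + 5,233 kg = 6,721 kg (over)
Mar 2017–May 2017: 46 kg + 5,233 kg + 198 kg = 5,477 kg (under)
Apr 2017–Jun 2017: 5,233 kg + 198 kg + 3,198 kg = 8,629 kg (over)
May 2017–Jul 2017: 198 kg + 3,198 kg + 833 kg = 4,229 kg (under)
Jun 2017–Aug 2017: 3,198 kg + 833 kg + 1,936 kg = 5,967 kg (under)
Jul 2017–Sep 2017: 833 kg + 1,936 kg + 5,444 kg = 8,213 kg (over)
Aug 2017–Oct 2017: 1,936 kg + 5,444 kg + 5,903 kg = 13,283 kg (over)
Sep 2017–Nov 2017: 5,444 kg + 5,903 kg + 6,708 kg = 18,055 kg (over)
Oct 2017–Dec 2017: 5,903 kg + 6,708 kg + 1,628 kg = 14,239 kg (over)
Nov 2017–Jan 2018: 6,708 kg + 1,628 kg + 2,965 kg = 11,301 kg (over)
Dec 2017–Feb 2018: 1,628 kg + 2,965 kg + 1,735 kg = 6,328 kg (under)
7 windows exceed the threshold.

7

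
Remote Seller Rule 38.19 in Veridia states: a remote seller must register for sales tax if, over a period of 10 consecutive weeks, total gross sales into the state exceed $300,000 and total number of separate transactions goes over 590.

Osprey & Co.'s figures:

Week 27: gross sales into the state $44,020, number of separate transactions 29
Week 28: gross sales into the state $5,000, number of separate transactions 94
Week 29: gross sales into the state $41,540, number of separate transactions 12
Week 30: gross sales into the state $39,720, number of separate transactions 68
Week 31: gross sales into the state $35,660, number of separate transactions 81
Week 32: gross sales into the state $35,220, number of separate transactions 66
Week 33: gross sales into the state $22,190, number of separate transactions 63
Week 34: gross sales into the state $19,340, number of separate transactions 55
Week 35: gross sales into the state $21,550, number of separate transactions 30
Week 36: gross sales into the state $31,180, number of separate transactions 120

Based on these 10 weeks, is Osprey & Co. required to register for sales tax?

No

Total gross sales into the state: $44,020 + $5,000 + $41,540 + $39,720 + $35,660 + $35,220 + $22,190 + $19,340 + $21,550 + $31,180 = $295,420 (≤ $300,000).
Total number of separate transactions: 29 + 94 + 12 + 68 + 81 + 66 + 63 + 55 + 30 + 120 = 618 (> 590).
The test is 'and': the rule requires both, and at least one is not exceeded.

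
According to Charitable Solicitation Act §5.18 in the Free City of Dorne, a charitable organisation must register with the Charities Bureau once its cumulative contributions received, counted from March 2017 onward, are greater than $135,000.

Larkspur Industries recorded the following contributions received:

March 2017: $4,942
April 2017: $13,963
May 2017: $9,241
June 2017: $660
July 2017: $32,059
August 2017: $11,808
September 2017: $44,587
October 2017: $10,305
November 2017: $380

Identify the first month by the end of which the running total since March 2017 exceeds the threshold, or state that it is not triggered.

Not triggered

Through March 2017: $4,942
Through April 2017: $18,905
Through May 2017: $28,146
Through June 2017: $28,806
Through July 2017: $60,865
Through August 2017: $72,673
Through September 2017: $117,260
Through October 2017: $127,565
Through November 2017: $127,945
Final cumulative total $127,945 ≤ $135,000; the threshold is never exceeded.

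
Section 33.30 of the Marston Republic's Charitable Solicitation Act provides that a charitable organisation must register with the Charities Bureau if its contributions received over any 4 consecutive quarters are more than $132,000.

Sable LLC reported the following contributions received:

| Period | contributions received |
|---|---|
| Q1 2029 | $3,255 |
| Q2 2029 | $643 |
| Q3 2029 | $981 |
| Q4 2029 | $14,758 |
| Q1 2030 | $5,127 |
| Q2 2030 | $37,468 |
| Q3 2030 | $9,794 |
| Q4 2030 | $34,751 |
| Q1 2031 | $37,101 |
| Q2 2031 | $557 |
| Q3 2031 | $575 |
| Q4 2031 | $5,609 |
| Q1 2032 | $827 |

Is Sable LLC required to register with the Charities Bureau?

No

Q1 2029–Q4 2029: $3,255 + $643 + $981 + $14,758 = $19,637 (under)
Q2 2029–Q1 2030: $643 + $981 + $14,758 + $5,127 = $21,509 (under)
Q3 2029–Q2 2030: $981 + $14,758 + $5,127 + $37,468 = $58,334 (under)
Q4 2029–Q3 2030: $14,758 + $5,127 + $37,468 + $9,794 = $67,147 (under)
Q1 2030–Q4 2030: $5,127 + $37,468 + $9,794 + $34,751 = $87,140 (under)
Q2 2030–Q1 2031: $37,468 + $9,794 + $34,751 + $37,101 = $119,114 (under)
Q3 2030–Q2 2031: $9,794 + $34,751 + $37,101 + $557 = $82,203 (under)
Q4 2030–Q3 2031: $34,751 + $37,101 + $557 + $575 = $72,984 (under)
Q1 2031–Q4 2031: $37,101 + $557 + $575 + $5,609 = $43,842 (under)
Q2 2031–Q1 2032: $557 + $575 + $5,609 + $827 = $7,568 (under)
No window exceeds $132,000.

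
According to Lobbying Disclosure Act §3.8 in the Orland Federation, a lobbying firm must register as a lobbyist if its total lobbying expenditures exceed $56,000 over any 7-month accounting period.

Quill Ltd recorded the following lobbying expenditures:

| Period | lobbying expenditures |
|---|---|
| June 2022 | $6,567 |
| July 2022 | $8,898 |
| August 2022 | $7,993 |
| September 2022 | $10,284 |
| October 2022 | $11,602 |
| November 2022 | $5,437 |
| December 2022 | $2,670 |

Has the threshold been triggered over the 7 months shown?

No

Total lobbying expenditures: $6,567 + $8,898 + $7,993 + $10,284 + $11,602 + $5,437 + $2,670 = $53,451.
$53,451 ≤ $56,000, so the threshold is not exceeded.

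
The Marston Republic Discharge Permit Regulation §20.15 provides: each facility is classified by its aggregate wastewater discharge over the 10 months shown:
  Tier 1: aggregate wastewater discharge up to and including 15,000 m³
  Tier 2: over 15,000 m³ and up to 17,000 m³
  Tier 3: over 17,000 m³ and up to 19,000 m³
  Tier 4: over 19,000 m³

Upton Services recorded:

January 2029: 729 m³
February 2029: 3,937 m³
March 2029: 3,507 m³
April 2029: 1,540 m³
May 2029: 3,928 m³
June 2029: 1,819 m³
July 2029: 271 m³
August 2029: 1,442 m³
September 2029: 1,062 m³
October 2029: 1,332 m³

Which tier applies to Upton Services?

Tier 4

Aggregate wastewater discharge: 729 m³ + 3,937 m³ + 3,507 m³ + 1,540 m³ + 3,928 m³ + 1,819 m³ + 271 m³ + 1,442 m³ + 1,062 m³ + 1,332 m³ = 19,567 m³.
19,567 m³ > 19,000 m³, so Tier 4 applies.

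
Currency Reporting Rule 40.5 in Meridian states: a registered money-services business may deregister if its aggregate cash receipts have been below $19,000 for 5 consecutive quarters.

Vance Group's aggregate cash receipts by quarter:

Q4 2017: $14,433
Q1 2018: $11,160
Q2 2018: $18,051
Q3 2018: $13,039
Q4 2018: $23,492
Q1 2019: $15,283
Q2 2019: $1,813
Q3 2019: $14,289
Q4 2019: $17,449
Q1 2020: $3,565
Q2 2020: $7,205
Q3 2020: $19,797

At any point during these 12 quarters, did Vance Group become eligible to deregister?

Quarters below $19,000: Q4 2017, Q1 2018, Q2 2018, Q3 2018, Q1 2019, Q2 2019, Q3 2019, Q4 2019, Q1 2020, Q2 2020.
Longest run of consecutive quarters below the threshold: 6.
6 ≥ 5, so Vance Group became eligible.

Yes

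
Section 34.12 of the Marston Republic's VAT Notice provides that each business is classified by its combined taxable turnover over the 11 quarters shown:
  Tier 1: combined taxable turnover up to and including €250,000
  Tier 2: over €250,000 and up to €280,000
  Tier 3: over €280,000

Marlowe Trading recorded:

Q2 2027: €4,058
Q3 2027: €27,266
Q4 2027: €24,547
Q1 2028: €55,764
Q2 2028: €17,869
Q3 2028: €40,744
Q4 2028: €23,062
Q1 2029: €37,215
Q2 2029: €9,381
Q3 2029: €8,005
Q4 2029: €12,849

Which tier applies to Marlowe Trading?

Combined taxable turnover: €4,058 + €27,266 + €24,547 + €55,764 + €17,869 + €40,744 + €23,062 + €37,215 + €9,381 + €8,005 + €12,849 = €260,760.
€250,000 < €260,760 ≤ €280,000, so Tier 2 applies.

Tier 2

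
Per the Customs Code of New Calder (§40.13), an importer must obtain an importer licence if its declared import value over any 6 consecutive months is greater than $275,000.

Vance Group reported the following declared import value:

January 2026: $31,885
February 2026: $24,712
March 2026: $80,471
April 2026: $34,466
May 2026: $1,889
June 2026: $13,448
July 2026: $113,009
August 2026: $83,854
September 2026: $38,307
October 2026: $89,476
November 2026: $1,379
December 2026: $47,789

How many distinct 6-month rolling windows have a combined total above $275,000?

5

January 2026–June 2026: $31,885 + $24,712 + $80,471 + $34,466 + $1,889 + $13,448 = $186,871 (under)
February 2026–July 2026: $24,712 + $80,471 + $34,466 + $1,889 + $13,448 + $113,009 = $267,995 (under)
March 2026–August 2026: $80,471 + $34,466 + $1,889 + $13,448 + $113,009 + $83,854 = $327,137 (over)
April 2026–September 2026: $34,466 + $1,889 + $13,448 + $113,009 + $83,854 + $38,307 = $284,973 (over)
May 2026–October 2026: $1,889 + $13,448 + $113,009 + $83,854 + $38,307 + $89,476 = $339,983 (over)
June 2026–November 2026: $13,448 + $113,009 + $83,854 + $38,307 + $89,476 + $1,379 = $339,473 (over)
July 2026–December 2026: $113,009 + $83,854 + $38,307 + $89,476 + $1,379 + $47,789 = $373,814 (over)
5 windows exceed the threshold.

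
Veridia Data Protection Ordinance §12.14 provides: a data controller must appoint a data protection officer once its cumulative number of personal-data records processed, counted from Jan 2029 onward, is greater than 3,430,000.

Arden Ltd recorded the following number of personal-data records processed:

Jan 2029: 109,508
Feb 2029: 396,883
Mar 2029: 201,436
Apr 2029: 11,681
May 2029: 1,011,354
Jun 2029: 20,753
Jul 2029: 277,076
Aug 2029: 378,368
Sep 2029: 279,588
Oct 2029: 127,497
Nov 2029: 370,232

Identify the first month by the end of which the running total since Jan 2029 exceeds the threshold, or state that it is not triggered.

Not triggered

Through Jan 2029: 109,508
Through Feb 2029: 506,391
Through Mar 2029: 707,827
Through Apr 2029: 719,508
Through May 2029: 1,730,862
Through Jun 2029: 1,751,615
Through Jul 2029: 2,028,691
Through Aug 2029: 2,407,059
Through Sep 2029: 2,686,647
Through Oct 2029: 2,814,144
Through Nov 2029: 3,184,376
Final cumulative total 3,184,376 ≤ 3,430,000; the threshold is never exceeded.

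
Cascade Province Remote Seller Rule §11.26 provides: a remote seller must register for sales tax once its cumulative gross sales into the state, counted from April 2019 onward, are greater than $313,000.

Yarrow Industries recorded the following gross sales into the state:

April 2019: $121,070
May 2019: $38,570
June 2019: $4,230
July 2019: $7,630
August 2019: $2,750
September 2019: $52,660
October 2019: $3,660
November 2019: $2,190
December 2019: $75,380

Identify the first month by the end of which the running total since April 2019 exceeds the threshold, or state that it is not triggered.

Not triggered

Through April 2019: $121,070
Through May 2019: $159,640
Through June 2019: $163,870
Through July 2019: $171,500
Through August 2019: $174,250
Through September 2019: $226,910
Through October 2019: $230,570
Through November 2019: $232,760
Through December 2019: $308,140
Final cumulative total $308,140 ≤ $313,000; the threshold is never exceeded.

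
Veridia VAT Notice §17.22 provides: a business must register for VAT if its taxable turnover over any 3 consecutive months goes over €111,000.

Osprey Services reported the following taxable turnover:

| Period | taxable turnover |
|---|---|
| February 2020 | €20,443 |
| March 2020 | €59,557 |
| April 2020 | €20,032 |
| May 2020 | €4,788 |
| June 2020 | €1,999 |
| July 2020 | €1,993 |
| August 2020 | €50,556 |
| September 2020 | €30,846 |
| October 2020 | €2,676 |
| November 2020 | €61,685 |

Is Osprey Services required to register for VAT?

February 2020–April 2020: €20,443 + €59,557 + €20,032 = €100,032 (under)
March 2020–May 2020: €59,557 + €20,032 + €4,788 = €84,377 (under)
April 2020–June 2020: €20,032 + €4,788 + €1,999 = €26,819 (under)
May 2020–July 2020: €4,788 + €1,999 + €1,993 = €8,780 (under)
June 2020–August 2020: €1,999 + €1,993 + €50,556 = €54,548 (under)
July 2020–September 2020: €1,993 + €50,556 + €30,846 = €83,395 (under)
August 2020–October 2020: €50,556 + €30,846 + €2,676 = €84,078 (under)
September 2020–November 2020: €30,846 + €2,676 + €61,685 = €95,207 (under)
No window exceeds €111,000.

No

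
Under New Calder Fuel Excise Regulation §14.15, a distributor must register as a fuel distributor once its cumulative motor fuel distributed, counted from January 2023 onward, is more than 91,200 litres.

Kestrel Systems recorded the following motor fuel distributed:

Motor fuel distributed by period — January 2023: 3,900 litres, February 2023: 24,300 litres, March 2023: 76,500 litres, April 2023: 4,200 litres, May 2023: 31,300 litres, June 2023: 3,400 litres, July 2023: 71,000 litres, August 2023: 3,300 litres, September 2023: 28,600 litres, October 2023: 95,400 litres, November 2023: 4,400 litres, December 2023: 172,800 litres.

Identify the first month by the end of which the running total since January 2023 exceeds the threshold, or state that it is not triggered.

Through January 2023: 3,900 litres
Through February 2023: 28,200 litres
Through March 2023: 104,700 litres ← exceeds threshold

March 2023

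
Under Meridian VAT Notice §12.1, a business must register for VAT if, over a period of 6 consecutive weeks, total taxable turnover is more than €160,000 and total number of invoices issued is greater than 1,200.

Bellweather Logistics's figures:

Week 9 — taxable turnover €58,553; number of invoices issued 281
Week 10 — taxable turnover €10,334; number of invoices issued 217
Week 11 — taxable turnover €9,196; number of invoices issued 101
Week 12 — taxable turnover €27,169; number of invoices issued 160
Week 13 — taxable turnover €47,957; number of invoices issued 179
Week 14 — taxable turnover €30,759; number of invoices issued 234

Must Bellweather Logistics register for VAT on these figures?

No

Total taxable turnover: €58,553 + €10,334 + €9,196 + €27,169 + €47,957 + €30,759 = €183,968 (> €160,000).
Total number of invoices issued: 281 + 217 + 101 + 160 + 179 + 234 = 1,172 (≤ 1,200).
The test is 'and': the rule requires both, and at least one is not exceeded.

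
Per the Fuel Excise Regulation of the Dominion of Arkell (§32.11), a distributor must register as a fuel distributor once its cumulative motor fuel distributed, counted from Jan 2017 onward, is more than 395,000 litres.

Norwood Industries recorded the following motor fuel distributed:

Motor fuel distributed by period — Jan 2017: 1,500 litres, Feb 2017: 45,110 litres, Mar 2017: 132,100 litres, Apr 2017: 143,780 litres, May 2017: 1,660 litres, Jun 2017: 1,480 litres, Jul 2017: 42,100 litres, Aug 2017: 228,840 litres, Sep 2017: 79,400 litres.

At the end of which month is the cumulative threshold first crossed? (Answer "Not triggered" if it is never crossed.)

Aug 2017

Through Jan 2017: 1,500 litres
Through Feb 2017: 46,610 litres
Through Mar 2017: 178,710 litres
Through Apr 2017: 322,490 litres
Through May 2017: 324,150 litres
Through Jun 2017: 325,630 litres
Through Jul 2017: 367,730 litres
Through Aug 2017: 596,570 litres ← exceeds threshold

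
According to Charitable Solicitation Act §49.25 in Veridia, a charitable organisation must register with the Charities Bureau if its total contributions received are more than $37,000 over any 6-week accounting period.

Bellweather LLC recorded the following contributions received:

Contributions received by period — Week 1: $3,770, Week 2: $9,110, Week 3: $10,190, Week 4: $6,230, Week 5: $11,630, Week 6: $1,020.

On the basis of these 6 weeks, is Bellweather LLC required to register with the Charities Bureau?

Yes

Total contributions received: $3,770 + $9,110 + $10,190 + $6,230 + $11,630 + $1,020 = $41,950.
$41,950 > $37,000, so the threshold is exceeded.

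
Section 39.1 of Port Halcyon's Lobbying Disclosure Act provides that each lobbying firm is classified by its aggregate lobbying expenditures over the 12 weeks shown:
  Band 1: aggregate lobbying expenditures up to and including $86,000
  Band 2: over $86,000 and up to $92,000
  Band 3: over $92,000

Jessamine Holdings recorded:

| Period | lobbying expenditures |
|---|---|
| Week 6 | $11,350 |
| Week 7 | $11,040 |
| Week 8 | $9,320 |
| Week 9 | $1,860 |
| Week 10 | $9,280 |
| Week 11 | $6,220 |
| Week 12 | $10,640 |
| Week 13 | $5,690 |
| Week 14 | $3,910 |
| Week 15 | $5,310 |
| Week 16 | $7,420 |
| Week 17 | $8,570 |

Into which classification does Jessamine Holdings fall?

Band 2

Aggregate lobbying expenditures: $11,350 + $11,040 + $9,320 + $1,860 + $9,280 + $6,220 + $10,640 + $5,690 + $3,910 + $5,310 + $7,420 + $8,570 = $90,610.
$86,000 < $90,610 ≤ $92,000, so Band 2 applies.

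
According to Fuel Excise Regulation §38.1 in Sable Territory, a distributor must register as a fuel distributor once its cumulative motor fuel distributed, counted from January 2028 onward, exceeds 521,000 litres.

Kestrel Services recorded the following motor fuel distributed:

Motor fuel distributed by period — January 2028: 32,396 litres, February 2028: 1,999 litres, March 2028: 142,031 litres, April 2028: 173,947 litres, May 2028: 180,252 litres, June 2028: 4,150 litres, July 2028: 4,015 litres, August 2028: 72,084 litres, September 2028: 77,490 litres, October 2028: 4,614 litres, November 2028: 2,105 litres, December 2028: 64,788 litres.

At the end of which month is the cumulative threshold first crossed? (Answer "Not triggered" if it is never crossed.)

May 2028

Through January 2028: 32,396 litres
Through February 2028: 34,395 litres
Through March 2028: 176,426 litres
Through April 2028: 350,373 litres
Through May 2028: 530,625 litres ← exceeds threshold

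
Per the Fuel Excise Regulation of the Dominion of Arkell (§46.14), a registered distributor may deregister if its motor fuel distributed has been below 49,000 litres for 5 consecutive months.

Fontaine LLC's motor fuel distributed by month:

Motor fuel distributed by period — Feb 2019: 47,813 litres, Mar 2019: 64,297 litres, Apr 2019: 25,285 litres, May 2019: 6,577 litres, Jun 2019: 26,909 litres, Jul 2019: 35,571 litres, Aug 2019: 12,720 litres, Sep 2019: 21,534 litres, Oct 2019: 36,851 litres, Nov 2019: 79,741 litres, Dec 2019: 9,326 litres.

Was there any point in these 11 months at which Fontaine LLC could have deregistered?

Yes

Months below 49,000 litres: Feb 2019, Apr 2019, May 2019, Jun 2019, Jul 2019, Aug 2019, Sep 2019, Oct 2019, Dec 2019.
Longest run of consecutive months below the threshold: 7.
7 ≥ 5, so Fontaine LLC became eligible.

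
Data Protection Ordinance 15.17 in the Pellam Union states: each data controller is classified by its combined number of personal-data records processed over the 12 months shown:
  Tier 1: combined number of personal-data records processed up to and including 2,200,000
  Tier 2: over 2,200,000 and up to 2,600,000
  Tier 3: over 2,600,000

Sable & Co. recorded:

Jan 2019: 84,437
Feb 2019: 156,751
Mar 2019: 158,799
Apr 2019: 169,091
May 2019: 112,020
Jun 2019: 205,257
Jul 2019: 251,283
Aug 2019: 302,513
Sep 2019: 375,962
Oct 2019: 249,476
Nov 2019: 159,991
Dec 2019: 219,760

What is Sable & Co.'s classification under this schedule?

Tier 2

Combined number of personal-data records processed: 84,437 + 156,751 + 158,799 + 169,091 + 112,020 + 205,257 + 251,283 + 302,513 + 375,962 + 249,476 + 159,991 + 219,760 = 2,445,340.
2,200,000 < 2,445,340 ≤ 2,600,000, so Tier 2 applies.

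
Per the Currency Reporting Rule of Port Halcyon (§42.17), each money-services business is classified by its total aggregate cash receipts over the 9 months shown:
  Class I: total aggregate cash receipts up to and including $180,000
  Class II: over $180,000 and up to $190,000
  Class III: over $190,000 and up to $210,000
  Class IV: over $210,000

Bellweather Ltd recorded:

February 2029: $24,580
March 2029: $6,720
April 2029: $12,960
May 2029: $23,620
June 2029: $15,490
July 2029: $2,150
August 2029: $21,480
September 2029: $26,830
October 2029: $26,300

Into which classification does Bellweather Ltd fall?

Total aggregate cash receipts: $24,580 + $6,720 + $12,960 + $23,620 + $15,490 + $2,150 + $21,480 + $26,830 + $26,300 = $160,130.
$160,130 ≤ $180,000, so Class I applies.

Class I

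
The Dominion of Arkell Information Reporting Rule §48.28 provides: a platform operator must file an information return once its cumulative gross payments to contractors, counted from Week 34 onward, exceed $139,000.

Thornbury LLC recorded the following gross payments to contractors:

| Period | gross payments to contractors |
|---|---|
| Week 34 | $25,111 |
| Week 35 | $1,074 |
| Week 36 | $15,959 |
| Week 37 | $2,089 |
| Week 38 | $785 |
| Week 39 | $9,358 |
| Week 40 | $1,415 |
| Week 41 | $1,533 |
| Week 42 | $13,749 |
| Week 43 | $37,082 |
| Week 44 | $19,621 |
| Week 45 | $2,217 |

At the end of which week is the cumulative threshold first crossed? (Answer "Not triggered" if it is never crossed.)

Not triggered

Through Week 34: $25,111
Through Week 35: $26,185
Through Week 36: $42,144
Through Week 37: $44,233
Through Week 38: $45,018
Through Week 39: $54,376
Through Week 40: $55,791
Through Week 41: $57,324
Through Week 42: $71,073
Through Week 43: $108,155
Through Week 44: $127,776
Through Week 45: $129,993
Final cumulative total $129,993 ≤ $139,000; the threshold is never exceeded.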